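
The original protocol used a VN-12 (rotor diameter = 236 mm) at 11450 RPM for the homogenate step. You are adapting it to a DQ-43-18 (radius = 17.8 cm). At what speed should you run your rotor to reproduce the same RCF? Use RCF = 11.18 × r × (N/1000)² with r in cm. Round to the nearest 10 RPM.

≈ 9320 RPM

Original rotor: r = 236 mm / 2 = 118 mm = 11.8 cm
RCF_original = 11.18 × 11.8 × (11.45)² = 11.18 × 11.8 × 131.1025 ≈ 17,295.6 × g
17,295.6 = 11.18 × 17.8 × (N/1000)²
(N/1000)² = 17,295.6 / 199.004 = 86.91082
N = 1000 × √86.91082 ≈ 9,322.6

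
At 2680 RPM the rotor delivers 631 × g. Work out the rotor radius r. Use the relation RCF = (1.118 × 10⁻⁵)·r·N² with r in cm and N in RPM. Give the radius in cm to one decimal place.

631 = 1.118 × 10⁻⁵ × r × (2680)²
r = 631 / (1.118 × 10⁻⁵ × 7,182,400) = 631 / 80.29923 ≈ 7.858 cm

r ≈ 7.9 cm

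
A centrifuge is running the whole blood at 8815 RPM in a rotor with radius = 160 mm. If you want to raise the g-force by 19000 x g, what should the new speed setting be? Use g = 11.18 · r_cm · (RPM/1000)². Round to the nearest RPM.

≈ 13562 RPM

r = 160 mm = 16.0 cm
Current RCF = 11.18 × 16 × (8.815)² = 11.18 × 16 × 77.704225 ≈ 13,899.7 × g
Target RCF = 13,899.7 + 19,000 = 32,899.7 × g
(N/1000)² = 32,899.7 / 178.88 = 183.9205
N = 1000 × √183.9205 ≈ 13,561.7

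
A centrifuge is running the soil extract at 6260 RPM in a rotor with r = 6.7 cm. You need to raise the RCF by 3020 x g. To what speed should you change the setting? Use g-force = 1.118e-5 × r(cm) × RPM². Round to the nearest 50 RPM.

N₂ ≈ 8900 RPM

Current RCF = 1.118 × 10⁻⁵ × 6.7 × (6260)² = 1.118 × 10⁻⁵ × 6.7 × 39,187,600 ≈ 2,935.4 × g
Target RCF = 2,935.4 + 3,020 = 5,955.4 × g
N² = 5,955.4 / (7.4906 × 10⁻⁵) = 79,504,980
N ≈ √79,504,980 ≈ 8,916.6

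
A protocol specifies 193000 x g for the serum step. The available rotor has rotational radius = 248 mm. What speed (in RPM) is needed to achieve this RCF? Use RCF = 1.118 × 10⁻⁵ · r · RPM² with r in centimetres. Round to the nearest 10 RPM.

26380 RPM

r = 248 mm = 24.8 cm
193,000 = 1.118 × 10⁻⁵ × 24.8 × N²
N² = 193,000 / (27.7264 × 10⁻⁵) = 696,087,483
N ≈ √696,087,483 ≈ 26,383.5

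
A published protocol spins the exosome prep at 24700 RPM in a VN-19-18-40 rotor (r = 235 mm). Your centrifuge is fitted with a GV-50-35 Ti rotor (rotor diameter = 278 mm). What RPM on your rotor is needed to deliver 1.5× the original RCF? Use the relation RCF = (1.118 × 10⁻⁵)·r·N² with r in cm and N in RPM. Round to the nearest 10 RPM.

39330 RPM

Original rotor: r = 235 mm = 23.5 cm
RCF = 1.118 × 10⁻⁵ × r × N²
RCF_original = 1.118 × 10⁻⁵ × 23.5 × (24700)² = 1.118 × 10⁻⁵ × 23.5 × 610,090,000 ≈ 160,288.9 × g
Target RCF = 1.5 × 160,288.9 ≈ 240,433.3 × g
Your rotor: r = 278 mm / 2 = 139 mm = 13.9 cm
240,433.3 = 1.118 × 10⁻⁵ × 13.9 × N²
N² = 240,433.3 / (15.5402 × 10⁻⁵) = 1,547,169,921
N ≈ √1,547,169,921 ≈ 39,334.1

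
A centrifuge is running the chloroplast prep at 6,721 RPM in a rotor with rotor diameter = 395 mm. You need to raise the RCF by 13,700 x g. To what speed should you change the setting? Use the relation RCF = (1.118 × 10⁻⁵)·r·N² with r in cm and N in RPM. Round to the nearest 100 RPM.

N₂ ≈ 10400 RPM

r = 395 mm / 2 = 197.5 mm = 19.75 cm
Current RCF = 1.118 × 10⁻⁵ × 19.75 × (6721)² = 1.118 × 10⁻⁵ × 19.75 × 45,171,841 ≈ 9,974.2 × g
Target RCF = 9,974.2 + 13,700 = 23,674.2 × g
N² = 23,674.2 / (22.0805 × 10⁻⁵) = 107,217,681
N ≈ √107,217,681 ≈ 10,354.6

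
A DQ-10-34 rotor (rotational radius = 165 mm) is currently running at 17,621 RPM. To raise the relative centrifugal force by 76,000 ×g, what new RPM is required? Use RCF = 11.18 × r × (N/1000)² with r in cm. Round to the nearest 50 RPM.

≈ 26900 RPM

r = 165 mm = 16.5 cm
Current RCF = 11.18 × 16.5 × (17.621)² = 11.18 × 16.5 × 310.499641 ≈ 57,277.9 × g
Target RCF = 57,277.9 + 76,000 = 133,277.9 × g
(N/1000)² = 133,277.9 / 184.47 = 722.4909
N = 1000 × √722.4909 ≈ 26,879.2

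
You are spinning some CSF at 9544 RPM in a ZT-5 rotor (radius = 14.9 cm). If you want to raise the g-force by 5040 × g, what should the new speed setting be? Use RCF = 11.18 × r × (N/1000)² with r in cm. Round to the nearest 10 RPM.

≈ 11020 RPM

Current RCF = 11.18 × 14.9 × (9.544)² = 11.18 × 14.9 × 91.087936 ≈ 15,173.6 × g
Target RCF = 15,173.6 + 5,040 = 20,213.6 × g
(N/1000)² = 20,213.6 / 166.582 = 121.3432
N = 1000 × √121.3432 ≈ 11,015.6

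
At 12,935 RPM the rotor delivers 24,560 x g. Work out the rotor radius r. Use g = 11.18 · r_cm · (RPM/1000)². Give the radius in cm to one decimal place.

r ≈ 13.1 cm

RCF = 11.18 × r × (N/1000)²
24560 = 11.18 × r × (12.935)²
r = 24560 / (11.18 × 167.314225) = 24560 / 1870.573 ≈ 13.130 cm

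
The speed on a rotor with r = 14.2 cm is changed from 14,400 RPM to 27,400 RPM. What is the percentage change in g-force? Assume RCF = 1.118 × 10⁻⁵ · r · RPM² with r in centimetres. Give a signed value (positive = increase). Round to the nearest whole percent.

+262%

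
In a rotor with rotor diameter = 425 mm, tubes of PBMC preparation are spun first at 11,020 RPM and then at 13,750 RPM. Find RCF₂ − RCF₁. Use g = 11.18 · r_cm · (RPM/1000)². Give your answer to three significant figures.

r = 425 mm / 2 = 212.5 mm = 21.25 cm
RCF₁ = 11.18 × 21.25 × (11.02)² = 11.18 × 21.25 × 121.4404 ≈ 28,851.2 × g
RCF₂ = 11.18 × 21.25 × (13.75)² = 11.18 × 21.25 × 189.0625 ≈ 44,916.5 × g
Increase = 44,916.5 − 28,851.2 = 16,065.3

≈ 16100 x g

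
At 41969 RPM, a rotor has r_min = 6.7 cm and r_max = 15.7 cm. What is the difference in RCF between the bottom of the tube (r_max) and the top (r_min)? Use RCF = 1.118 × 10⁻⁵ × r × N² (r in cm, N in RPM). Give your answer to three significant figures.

ΔRCF = 1.118 × 10⁻⁵ × (r_max − r_min) × N² = 1.118 × 10⁻⁵ × 9.0 × 1,761,396,961 ≈ 177,231.8

ΔRCF ≈ 177000 x g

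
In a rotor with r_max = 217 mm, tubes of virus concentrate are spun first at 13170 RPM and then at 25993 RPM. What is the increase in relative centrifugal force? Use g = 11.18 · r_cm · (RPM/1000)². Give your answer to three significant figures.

r = 217 mm = 21.7 cm
RCF₁ = 11.18 × 21.7 × (13.17)² = 11.18 × 21.7 × 173.4489 ≈ 42,079.7 × g
RCF₂ = 11.18 × 21.7 × (25.993)² = 11.18 × 21.7 × 675.636049 ≈ 163,913.4 × g
Increase = 163,913.4 − 42,079.7 = 121,833.7

≈ 122000 ×g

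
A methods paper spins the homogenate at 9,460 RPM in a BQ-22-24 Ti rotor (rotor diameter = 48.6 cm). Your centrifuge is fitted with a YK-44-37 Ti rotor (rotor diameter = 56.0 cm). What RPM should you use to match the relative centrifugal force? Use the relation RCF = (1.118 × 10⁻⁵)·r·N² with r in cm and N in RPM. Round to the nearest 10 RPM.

Original rotor: r = 48.6 / 2 = 24.3 cm
RCF_original = 1.118 × 10⁻⁵ × 24.3 × (9460)² = 1.118 × 10⁻⁵ × 24.3 × 89,491,600 ≈ 24,312.5 × g
Your rotor: r = 56.0 / 2 = 28 cm
24,312.5 = 1.118 × 10⁻⁵ × 28 × N²
N² = 24,312.5 / (31.304 × 10⁻⁵) = 77,665,794
N ≈ √77,665,794 ≈ 8,812.8

≈ 8810 RPM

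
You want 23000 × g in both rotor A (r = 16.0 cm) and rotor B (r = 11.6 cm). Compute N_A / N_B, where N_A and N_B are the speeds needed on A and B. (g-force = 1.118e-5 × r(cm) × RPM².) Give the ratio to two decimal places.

0.85

At fixed RCF, N ∝ 1/√r, so N_A/N_B = √(r_B/r_A) = √(11.6/16.0) = √0.725000 = 0.8515.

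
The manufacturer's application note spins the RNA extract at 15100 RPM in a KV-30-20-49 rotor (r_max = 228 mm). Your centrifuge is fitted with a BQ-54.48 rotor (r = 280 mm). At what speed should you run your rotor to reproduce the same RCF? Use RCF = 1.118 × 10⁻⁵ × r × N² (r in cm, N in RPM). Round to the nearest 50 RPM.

Original rotor: r = 228 mm = 22.8 cm
RCF_original = 1.118 × 10⁻⁵ × 22.8 × (15100)² = 1.118 × 10⁻⁵ × 22.8 × 228,010,000 ≈ 58,120.7 × g
Your rotor: r = 280 mm = 28.0 cm
58,120.7 = 1.118 × 10⁻⁵ × 28 × N²
N² = 58,120.7 / (31.304 × 10⁻⁵) = 185,665,410
N ≈ √185,665,410 ≈ 13,625.9

13650 RPM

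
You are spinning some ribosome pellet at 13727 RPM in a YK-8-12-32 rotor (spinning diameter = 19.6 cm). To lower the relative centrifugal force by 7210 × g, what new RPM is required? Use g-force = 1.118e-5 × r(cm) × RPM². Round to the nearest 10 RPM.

11070 RPM

r = 19.6 / 2 = 9.8 cm
Current RCF = 1.118 × 10⁻⁵ × 9.8 × (13727)² = 1.118 × 10⁻⁵ × 9.8 × 188,430,529 ≈ 20,645.2 × g
Target RCF = 20,645.2 − 7,210 = 13,435.2 × g
N² = 13,435.2 / (10.9564 × 10⁻⁵) = 122,624,220
N ≈ √122,624,220 ≈ 11,073.6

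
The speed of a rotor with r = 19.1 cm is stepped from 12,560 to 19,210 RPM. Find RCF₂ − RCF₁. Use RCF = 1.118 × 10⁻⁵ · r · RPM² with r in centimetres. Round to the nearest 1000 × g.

≈ 45000 × g

RCF₁ = 1.118 × 10⁻⁵ × 19.1 × (12560)² = 1.118 × 10⁻⁵ × 19.1 × 157,753,600 ≈ 33,686.4 × g
RCF₂ = 1.118 × 10⁻⁵ × 19.1 × (19210)² = 1.118 × 10⁻⁵ × 19.1 × 369,024,100 ≈ 78,800.7 × g
Increase = 78,800.7 − 33,686.4 = 45,114.3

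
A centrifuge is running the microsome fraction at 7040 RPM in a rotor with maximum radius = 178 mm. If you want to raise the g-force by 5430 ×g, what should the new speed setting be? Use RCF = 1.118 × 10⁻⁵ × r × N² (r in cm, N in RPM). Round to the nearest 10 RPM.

r = 178 mm = 17.8 cm
Current RCF = 1.118 × 10⁻⁵ × 17.8 × (7040)² = 1.118 × 10⁻⁵ × 17.8 × 49,561,600 ≈ 9,863 × g
Target RCF = 9,863 + 5,430 = 15,293 × g
N² = 15,293 / (19.9004 × 10⁻⁵) = 76,847,702
N ≈ √76,847,702 ≈ 8,766.3

N₂ ≈ 8770 RPM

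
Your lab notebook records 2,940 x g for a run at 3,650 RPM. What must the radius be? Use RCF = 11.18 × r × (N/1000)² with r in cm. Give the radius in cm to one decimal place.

2940 = 11.18 × r × (3.65)²
r = 2940 / (11.18 × 13.3225) = 2940 / 148.9455 ≈ 19.739 cm

r ≈ 19.7 cm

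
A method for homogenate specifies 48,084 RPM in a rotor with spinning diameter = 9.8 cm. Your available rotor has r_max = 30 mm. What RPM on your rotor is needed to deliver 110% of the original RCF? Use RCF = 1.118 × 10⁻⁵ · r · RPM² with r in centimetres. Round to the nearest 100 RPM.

Original rotor: r = 9.8 / 2 = 4.9 cm
RCF = 1.118 × 10⁻⁵ × r × N²
RCF_original = 1.118 × 10⁻⁵ × 4.9 × (48084)² = 1.118 × 10⁻⁵ × 4.9 × 2,312,071,056 ≈ 126,659.9 × g
Target RCF = 1.1 × 126,659.9 ≈ 139,325.9 × g
Your rotor: r = 30 mm = 3.0 cm
139,325.9 = 1.118 × 10⁻⁵ × 3 × N²
N² = 139,325.9 / (3.354 × 10⁻⁵) = 4,154,022,063
N ≈ √4,154,022,063 ≈ 64,451.7

≈ 64500 RPM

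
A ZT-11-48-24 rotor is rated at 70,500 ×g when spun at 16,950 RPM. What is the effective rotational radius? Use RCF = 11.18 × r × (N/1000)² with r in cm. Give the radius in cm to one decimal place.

RCF = 11.18 × r × (N/1000)²
70500 = 11.18 × r × (16.95)²
r = 70500 / (11.18 × 287.3025) = 70500 / 3212.042 ≈ 21.949 cm

≈ 21.9 cm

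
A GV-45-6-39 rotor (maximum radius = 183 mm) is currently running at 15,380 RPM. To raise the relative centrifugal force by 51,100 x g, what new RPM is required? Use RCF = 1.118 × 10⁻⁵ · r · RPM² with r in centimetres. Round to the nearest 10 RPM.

22050 RPM

r = 183 mm = 18.3 cm
Current RCF = 1.118 × 10⁻⁵ × 18.3 × (15380)² = 1.118 × 10⁻⁵ × 18.3 × 236,544,400 ≈ 48,395.6 × g
Target RCF = 48,395.6 + 51,100 = 99,495.6 × g
N² = 99,495.6 / (20.4594 × 10⁻⁵) = 486,307,516
N ≈ √486,307,516 ≈ 22,052.4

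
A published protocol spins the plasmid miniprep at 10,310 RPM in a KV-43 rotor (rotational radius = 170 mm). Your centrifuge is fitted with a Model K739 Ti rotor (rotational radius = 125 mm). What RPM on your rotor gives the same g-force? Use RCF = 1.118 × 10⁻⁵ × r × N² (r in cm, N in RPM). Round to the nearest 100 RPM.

≈ 12000 RPM

Original rotor: r = 170 mm = 17.0 cm
RCF_original = 1.118 × 10⁻⁵ × 17 × (10310)² = 1.118 × 10⁻⁵ × 17 × 106,296,100 ≈ 20,202.6 × g
Your rotor: r = 125 mm = 12.5 cm
20,202.6 = 1.118 × 10⁻⁵ × 12.5 × N²
N² = 20,202.6 / (13.975 × 10⁻⁵) = 144,562,433
N ≈ √144,562,433 ≈ 12,023.4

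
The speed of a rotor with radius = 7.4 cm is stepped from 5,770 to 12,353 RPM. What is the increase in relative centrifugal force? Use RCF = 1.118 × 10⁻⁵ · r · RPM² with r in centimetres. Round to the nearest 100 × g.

RCF₁ = 1.118 × 10⁻⁵ × 7.4 × (5770)² = 1.118 × 10⁻⁵ × 7.4 × 33,292,900 ≈ 2,754.4 × g
RCF₂ = 1.118 × 10⁻⁵ × 7.4 × (12353)² = 1.118 × 10⁻⁵ × 7.4 × 152,596,609 ≈ 12,624.6 × g
Increase = 12,624.6 − 2,754.4 = 9,870.2

≈ 9900 x g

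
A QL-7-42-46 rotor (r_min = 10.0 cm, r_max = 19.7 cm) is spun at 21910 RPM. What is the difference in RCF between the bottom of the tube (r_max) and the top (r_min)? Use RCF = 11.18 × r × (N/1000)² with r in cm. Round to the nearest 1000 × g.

RCF_max = 11.18 × 19.7 × (21.91)² = 11.18 × 19.7 × 480.0481 ≈ 105,728.7 × g
RCF_min = 11.18 × 10 × (21.91)² = 11.18 × 10 × 480.0481 ≈ 53,669.4 × g
ΔRCF = 105,728.7 − 53,669.4 = 52,059.3

52000 ×g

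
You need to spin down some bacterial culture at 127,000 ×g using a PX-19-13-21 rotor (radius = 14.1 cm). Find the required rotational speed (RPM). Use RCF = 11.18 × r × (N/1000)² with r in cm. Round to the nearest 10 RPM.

28380 RPM

127,000 = 11.18 × 14.1 × (N/1000)²
(N/1000)² = 127,000 / 157.638 = 805.6433
N = 1000 × √805.6433 ≈ 28,383.9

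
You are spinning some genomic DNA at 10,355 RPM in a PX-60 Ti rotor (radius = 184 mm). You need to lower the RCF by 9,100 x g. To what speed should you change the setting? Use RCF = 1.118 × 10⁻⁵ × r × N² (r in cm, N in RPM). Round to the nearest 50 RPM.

r = 184 mm = 18.4 cm
Current RCF = 1.118 × 10⁻⁵ × 18.4 × (10355)² = 1.118 × 10⁻⁵ × 18.4 × 107,226,025 ≈ 22,057.7 × g
Target RCF = 22,057.7 − 9,100 = 12,957.7 × g
N² = 12,957.7 / (20.5712 × 10⁻⁵) = 62,989,519
N ≈ √62,989,519 ≈ 7,936.6

7950 RPM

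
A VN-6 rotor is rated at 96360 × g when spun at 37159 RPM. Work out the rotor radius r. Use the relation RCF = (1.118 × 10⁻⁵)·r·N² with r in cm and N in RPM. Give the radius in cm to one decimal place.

r ≈ 6.2 cm

RCF = 1.118 × 10⁻⁵ × r × N²
96360 = 1.118 × 10⁻⁵ × r × (37159)²
r = 96360 / (1.118 × 10⁻⁵ × 1,380,791,281) = 96360 / 15437.25 ≈ 6.242 cm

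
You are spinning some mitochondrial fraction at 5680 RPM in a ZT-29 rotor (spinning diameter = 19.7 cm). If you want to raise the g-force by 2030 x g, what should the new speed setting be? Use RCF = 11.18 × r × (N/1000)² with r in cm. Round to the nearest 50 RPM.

7100 RPM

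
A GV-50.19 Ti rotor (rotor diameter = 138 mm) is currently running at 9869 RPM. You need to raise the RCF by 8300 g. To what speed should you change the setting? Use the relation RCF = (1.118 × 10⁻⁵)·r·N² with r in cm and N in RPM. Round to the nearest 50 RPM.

≈ 14300 RPM

r = 138 mm / 2 = 69 mm = 6.9 cm
Current RCF = 1.118 × 10⁻⁵ × 6.9 × (9869)² = 1.118 × 10⁻⁵ × 6.9 × 97,397,161 ≈ 7,513.4 × g
Target RCF = 7,513.4 + 8,300 = 15,813.4 × g
N² = 15,813.4 / (7.7142 × 10⁻⁵) = 204,990,796
N ≈ √204,990,796 ≈ 14,317.5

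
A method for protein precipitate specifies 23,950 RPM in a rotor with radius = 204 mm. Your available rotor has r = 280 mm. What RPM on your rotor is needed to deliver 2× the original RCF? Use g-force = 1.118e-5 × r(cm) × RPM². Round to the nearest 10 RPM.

28910 RPM

Original rotor: r = 204 mm = 20.4 cm
RCF_original = 1.118 × 10⁻⁵ × 20.4 × (23950)² = 1.118 × 10⁻⁵ × 20.4 × 573,602,500 ≈ 130,822.7 × g
Target RCF = 2 × 130,822.7 ≈ 261,645.4 × g
Your rotor: r = 280 mm = 28.0 cm
261,645.4 = 1.118 × 10⁻⁵ × 28 × N²
N² = 261,645.4 / (31.304 × 10⁻⁵) = 835,820,981
N ≈ √835,820,981 ≈ 28,910.6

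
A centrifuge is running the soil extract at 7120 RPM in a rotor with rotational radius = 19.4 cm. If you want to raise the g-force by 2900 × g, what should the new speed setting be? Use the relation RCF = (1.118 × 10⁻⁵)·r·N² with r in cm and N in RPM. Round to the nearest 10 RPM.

≈ 8000 RPM

Current RCF = 1.118 × 10⁻⁵ × 19.4 × (7120)² = 1.118 × 10⁻⁵ × 19.4 × 50,694,400 ≈ 10,995.2 × g
Target RCF = 10,995.2 + 2,900 = 13,895.2 × g
N² = 13,895.2 / (21.6892 × 10⁻⁵) = 64,065,065
N ≈ √64,065,065 ≈ 8,004.1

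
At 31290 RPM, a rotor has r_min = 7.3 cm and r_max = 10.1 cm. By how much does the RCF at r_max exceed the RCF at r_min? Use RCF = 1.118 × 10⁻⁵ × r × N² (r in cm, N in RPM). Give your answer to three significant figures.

30600 ×g

RCF_max = 1.118 × 10⁻⁵ × 10.1 × (31290)² = 1.118 × 10⁻⁵ × 10.1 × 979,064,100 ≈ 110,554 × g
RCF_min = 1.118 × 10⁻⁵ × 7.3 × (31290)² = 1.118 × 10⁻⁵ × 7.3 × 979,064,100 ≈ 79,905.3 × g
ΔRCF = 110,554 − 79,905.3 = 30,648.7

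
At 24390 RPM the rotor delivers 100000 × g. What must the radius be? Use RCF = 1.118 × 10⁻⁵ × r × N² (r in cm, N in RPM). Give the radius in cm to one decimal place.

RCF = 1.118 × 10⁻⁵ × r × N²
100000 = 1.118 × 10⁻⁵ × r × (24390)²
r = 100000 / (1.118 × 10⁻⁵ × 594,872,100) = 100000 / 6650.67 ≈ 15.036 cm

r ≈ 15.0 cm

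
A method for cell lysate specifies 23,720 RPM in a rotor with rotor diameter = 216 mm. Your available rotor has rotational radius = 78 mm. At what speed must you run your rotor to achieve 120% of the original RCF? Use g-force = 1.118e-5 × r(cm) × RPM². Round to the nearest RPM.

≈ 30575 RPM

Original rotor: r = 216 mm / 2 = 108 mm = 10.8 cm
RCF = 1.118 × 10⁻⁵ × r × N²
RCF_original = 1.118 × 10⁻⁵ × 10.8 × (23720)² = 1.118 × 10⁻⁵ × 10.8 × 562,638,400 ≈ 67,935.2 × g
Target RCF = 1.2 × 67,935.2 ≈ 81,522.2 × g
Your rotor: r = 78 mm = 7.8 cm
81,522.2 = 1.118 × 10⁻⁵ × 7.8 × N²
N² = 81,522.2 / (8.7204 × 10⁻⁵) = 934,844,732
N ≈ √934,844,732 ≈ 30,575.2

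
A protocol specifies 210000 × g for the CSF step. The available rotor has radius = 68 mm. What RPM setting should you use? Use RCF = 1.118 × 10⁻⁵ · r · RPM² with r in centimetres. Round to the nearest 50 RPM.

52550 RPM

r = 68 mm = 6.8 cm
RCF = 1.118 × 10⁻⁵ × r × N²
210,000 = 1.118 × 10⁻⁵ × 6.8 × N²
N² = 210,000 / (7.6024 × 10⁻⁵) = 2,762,285,594
N ≈ √2,762,285,594 ≈ 52,557.5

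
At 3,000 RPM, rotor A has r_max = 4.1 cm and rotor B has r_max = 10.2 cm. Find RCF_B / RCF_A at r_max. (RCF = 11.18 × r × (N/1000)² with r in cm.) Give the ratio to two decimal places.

2.49

At fixed N, RCF ∝ r, so RCF_B/RCF_A = r_B/r_A = 10.2 / 4.1 = 2.4878.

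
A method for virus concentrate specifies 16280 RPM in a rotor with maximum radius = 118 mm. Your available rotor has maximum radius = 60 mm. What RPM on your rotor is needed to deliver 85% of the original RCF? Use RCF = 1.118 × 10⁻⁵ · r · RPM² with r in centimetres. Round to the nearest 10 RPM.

Original rotor: r = 118 mm = 11.8 cm
RCF_original = 1.118 × 10⁻⁵ × 11.8 × (16280)² = 1.118 × 10⁻⁵ × 11.8 × 265,038,400 ≈ 34,964.9 × g
Target RCF = 0.85 × 34,964.9 ≈ 29,720.2 × g
Your rotor: r = 60 mm = 6.0 cm
29,720.2 = 1.118 × 10⁻⁵ × 6 × N²
N² = 29,720.2 / (6.708 × 10⁻⁵) = 443,056,052
N ≈ √443,056,052 ≈ 21,048.9

21050 RPM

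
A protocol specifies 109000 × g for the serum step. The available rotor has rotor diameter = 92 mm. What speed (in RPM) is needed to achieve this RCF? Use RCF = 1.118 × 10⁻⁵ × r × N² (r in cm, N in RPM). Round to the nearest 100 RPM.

r = 92 mm / 2 = 46 mm = 4.6 cm
RCF = 1.118 × 10⁻⁵ × r × N²
109,000 = 1.118 × 10⁻⁵ × 4.6 × N²
N² = 109,000 / (5.1428 × 10⁻⁵) = 2,119,467,994
N ≈ √2,119,467,994 ≈ 46,037.7

≈ 46000 RPM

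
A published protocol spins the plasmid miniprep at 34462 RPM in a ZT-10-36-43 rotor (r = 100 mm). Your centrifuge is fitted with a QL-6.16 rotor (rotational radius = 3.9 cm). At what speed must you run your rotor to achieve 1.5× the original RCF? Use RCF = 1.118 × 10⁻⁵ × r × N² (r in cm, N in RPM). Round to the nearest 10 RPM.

67590 RPM

Original rotor: r = 100 mm = 10.0 cm
RCF = 1.118 × 10⁻⁵ × r × N²
RCF_original = 1.118 × 10⁻⁵ × 10 × (34462)² = 1.118 × 10⁻⁵ × 10 × 1,187,629,444 ≈ 132,777 × g
Target RCF = 1.5 × 132,777 ≈ 199,165.5 × g
199,165.5 = 1.118 × 10⁻⁵ × 3.9 × N²
N² = 199,165.5 / (4.3602 × 10⁻⁵) = 4,567,806,523
N ≈ √4,567,806,523 ≈ 67,585.5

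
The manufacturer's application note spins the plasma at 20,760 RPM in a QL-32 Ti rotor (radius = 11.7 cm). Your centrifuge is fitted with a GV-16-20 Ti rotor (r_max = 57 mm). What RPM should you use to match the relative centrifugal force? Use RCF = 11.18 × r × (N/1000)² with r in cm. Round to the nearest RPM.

RCF = 11.18 × r × (N/1000)²
RCF_original = 11.18 × 11.7 × (20.76)² = 11.18 × 11.7 × 430.9776 ≈ 56,374.5 × g
Your rotor: r = 57 mm = 5.7 cm
56,374.5 = 11.18 × 5.7 × (N/1000)²
(N/1000)² = 56,374.5 / 63.726 = 884.6389
N = 1000 × √884.6389 ≈ 29,742.9

≈ 29743 RPM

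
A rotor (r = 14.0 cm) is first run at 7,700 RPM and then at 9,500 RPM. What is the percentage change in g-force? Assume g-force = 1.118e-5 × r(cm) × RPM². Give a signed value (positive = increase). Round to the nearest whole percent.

RCF ∝ N², so the ratio is (9500/7700)² = (1.233766)² = 1.5222.
Change = 1.5222 − 1 = +0.5222 → +52.2%.

+52%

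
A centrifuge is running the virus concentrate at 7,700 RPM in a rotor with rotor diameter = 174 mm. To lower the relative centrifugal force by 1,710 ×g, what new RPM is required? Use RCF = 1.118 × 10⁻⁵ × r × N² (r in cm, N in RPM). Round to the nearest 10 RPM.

r = 174 mm / 2 = 87 mm = 8.7 cm
Current RCF = 1.118 × 10⁻⁵ × 8.7 × (7700)² = 1.118 × 10⁻⁵ × 8.7 × 59,290,000 ≈ 5,766.9 × g
Target RCF = 5,766.9 − 1,710 = 4,056.9 × g
N² = 4,056.9 / (9.7266 × 10⁻⁵) = 41,709,333
N ≈ √41,709,333 ≈ 6,458.3

6460 RPM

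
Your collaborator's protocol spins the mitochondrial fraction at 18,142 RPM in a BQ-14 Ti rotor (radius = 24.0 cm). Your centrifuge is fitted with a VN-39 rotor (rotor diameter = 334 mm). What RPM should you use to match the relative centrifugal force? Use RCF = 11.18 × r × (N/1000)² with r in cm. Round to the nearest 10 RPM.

≈ 21750 RPM

RCF_original = 11.18 × 24 × (18.142)² = 11.18 × 24 × 329.132164 ≈ 88,312.7 × g
Your rotor: r = 334 mm / 2 = 167 mm = 16.7 cm
88,312.7 = 11.18 × 16.7 × (N/1000)²
(N/1000)² = 88,312.7 / 186.706 = 473.0041
N = 1000 × √473.0041 ≈ 21,748.7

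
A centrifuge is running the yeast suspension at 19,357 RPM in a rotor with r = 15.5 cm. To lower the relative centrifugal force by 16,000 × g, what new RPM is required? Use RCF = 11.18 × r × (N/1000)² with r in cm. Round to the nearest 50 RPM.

Current RCF = 11.18 × 15.5 × (19.357)² = 11.18 × 15.5 × 374.693449 ≈ 64,930.6 × g
Target RCF = 64,930.6 − 16,000 = 48,930.6 × g
(N/1000)² = 48,930.6 / 173.29 = 282.3625
N = 1000 × √282.3625 ≈ 16,803.6

≈ 16800 RPM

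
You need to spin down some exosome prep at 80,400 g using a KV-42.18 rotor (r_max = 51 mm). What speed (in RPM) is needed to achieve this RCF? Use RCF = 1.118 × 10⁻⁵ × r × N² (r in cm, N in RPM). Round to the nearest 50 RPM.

37550 RPM

r = 51 mm = 5.1 cm
80,400 = 1.118 × 10⁻⁵ × 5.1 × N²
N² = 80,400 / (5.7018 × 10⁻⁵) = 1,410,081,027
N ≈ √1,410,081,027 ≈ 37,551.0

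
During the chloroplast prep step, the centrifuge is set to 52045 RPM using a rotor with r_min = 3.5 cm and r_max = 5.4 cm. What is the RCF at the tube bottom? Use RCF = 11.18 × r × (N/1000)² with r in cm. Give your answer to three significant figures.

Use r_max = 5.4 cm.
RCF = 11.18 × 5.4 × (52.045)² = 11.18 × 5.4 × 2,708.682025 ≈ 163,528.6 × g

RCF ≈ 164000 g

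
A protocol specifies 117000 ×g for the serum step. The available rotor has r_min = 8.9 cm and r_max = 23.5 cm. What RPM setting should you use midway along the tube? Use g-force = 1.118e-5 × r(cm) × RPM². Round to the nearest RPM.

r_avg = (8.9 + 23.5) / 2 = 16.2 cm
117,000 = 1.118 × 10⁻⁵ × 16.2 × N²
N² = 117,000 / (18.1116 × 10⁻⁵) = 645,994,832
N ≈ √645,994,832 ≈ 25,416.4

N ≈ 25416 RPM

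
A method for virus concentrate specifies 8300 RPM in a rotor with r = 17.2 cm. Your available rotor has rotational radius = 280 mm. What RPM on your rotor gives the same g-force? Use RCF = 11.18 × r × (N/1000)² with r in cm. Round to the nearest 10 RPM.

RCF = 11.18 × r × (N/1000)²
RCF_original = 11.18 × 17.2 × (8.3)² = 11.18 × 17.2 × 68.89 ≈ 13,247.3 × g
Your rotor: r = 280 mm = 28.0 cm
13,247.3 = 11.18 × 28 × (N/1000)²
(N/1000)² = 13,247.3 / 313.04 = 42.31823
N = 1000 × √42.31823 ≈ 6,505.2

≈ 6510 RPM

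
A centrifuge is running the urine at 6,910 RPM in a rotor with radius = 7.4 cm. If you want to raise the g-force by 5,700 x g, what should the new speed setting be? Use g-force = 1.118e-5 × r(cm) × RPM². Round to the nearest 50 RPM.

≈ 10800 RPM

Current RCF = 1.118 × 10⁻⁵ × 7.4 × (6910)² = 1.118 × 10⁻⁵ × 7.4 × 47,748,100 ≈ 3,950.3 × g
Target RCF = 3,950.3 + 5,700 = 9,650.3 × g
N² = 9,650.3 / (8.2732 × 10⁻⁵) = 116,645,313
N ≈ √116,645,313 ≈ 10,800.2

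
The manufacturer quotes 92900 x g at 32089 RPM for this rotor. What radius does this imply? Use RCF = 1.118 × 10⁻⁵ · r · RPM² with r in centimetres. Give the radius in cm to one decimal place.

8.1 cm

RCF = 1.118 × 10⁻⁵ × r × N²
92900 = 1.118 × 10⁻⁵ × r × (32089)²
r = 92900 / (1.118 × 10⁻⁵ × 1,029,703,921) = 92900 / 11512.09 ≈ 8.070 cm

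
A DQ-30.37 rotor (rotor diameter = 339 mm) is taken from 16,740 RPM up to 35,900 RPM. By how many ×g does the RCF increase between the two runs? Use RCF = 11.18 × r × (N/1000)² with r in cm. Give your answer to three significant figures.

r = 339 mm / 2 = 169.5 mm = 16.95 cm
RCF₁ = 11.18 × 16.95 × (16.74)² = 11.18 × 16.95 × 280.2276 ≈ 53,103.4 × g
RCF₂ = 11.18 × 16.95 × (35.9)² = 11.18 × 16.95 × 1,288.81 ≈ 244,230.8 × g
Increase = 244,230.8 − 53,103.4 = 191,127.4

191000 ×g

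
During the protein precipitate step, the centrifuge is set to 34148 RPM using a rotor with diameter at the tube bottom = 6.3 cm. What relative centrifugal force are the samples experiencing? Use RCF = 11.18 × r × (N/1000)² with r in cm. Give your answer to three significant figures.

r = 6.3 / 2 = 3.15 cm
RCF = 11.18 × r × (N/1000)²
RCF = 11.18 × 3.15 × (34.148)² = 11.18 × 3.15 × 1,166.085904 ≈ 41,066 × g

41100 ×g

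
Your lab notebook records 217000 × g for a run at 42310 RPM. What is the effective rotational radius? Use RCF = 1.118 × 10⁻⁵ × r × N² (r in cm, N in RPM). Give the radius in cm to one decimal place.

217000 = 1.118 × 10⁻⁵ × r × (42310)²
r = 217000 / (1.118 × 10⁻⁵ × 1,790,136,100) = 217000 / 20013.72 ≈ 10.843 cm

≈ 10.8 cm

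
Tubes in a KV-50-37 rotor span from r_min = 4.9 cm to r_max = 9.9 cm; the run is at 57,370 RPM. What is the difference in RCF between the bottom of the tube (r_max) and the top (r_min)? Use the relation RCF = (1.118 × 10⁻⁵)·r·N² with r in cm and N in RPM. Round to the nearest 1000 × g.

RCF_max = 1.118 × 10⁻⁵ × 9.9 × (57370)² = 1.118 × 10⁻⁵ × 9.9 × 3,291,316,900 ≈ 364,289.5 × g
RCF_min = 1.118 × 10⁻⁵ × 4.9 × (57370)² = 1.118 × 10⁻⁵ × 4.9 × 3,291,316,900 ≈ 180,304.9 × g
ΔRCF = 364,289.5 − 180,304.9 = 183,984.6

≈ 184000 x g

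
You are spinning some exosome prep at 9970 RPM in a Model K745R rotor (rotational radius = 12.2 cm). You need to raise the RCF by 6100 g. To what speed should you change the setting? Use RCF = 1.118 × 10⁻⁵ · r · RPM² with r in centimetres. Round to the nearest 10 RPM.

≈ 12010 RPM

Current RCF = 1.118 × 10⁻⁵ × 12.2 × (9970)² = 1.118 × 10⁻⁵ × 12.2 × 99,400,900 ≈ 13,557.9 × g
Target RCF = 13,557.9 + 6,100 = 19,657.9 × g
N² = 19,657.9 / (13.6396 × 10⁻⁵) = 144,123,728
N ≈ √144,123,728 ≈ 12,005.2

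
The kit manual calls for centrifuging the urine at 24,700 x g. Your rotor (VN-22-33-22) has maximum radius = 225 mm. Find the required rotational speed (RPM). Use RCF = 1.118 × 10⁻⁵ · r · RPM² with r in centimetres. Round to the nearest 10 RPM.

r = 225 mm = 22.5 cm
24,700 = 1.118 × 10⁻⁵ × 22.5 × N²
N² = 24,700 / (25.155 × 10⁻⁵) = 98,191,214
N ≈ √98,191,214 ≈ 9,909.1

N ≈ 9910 RPM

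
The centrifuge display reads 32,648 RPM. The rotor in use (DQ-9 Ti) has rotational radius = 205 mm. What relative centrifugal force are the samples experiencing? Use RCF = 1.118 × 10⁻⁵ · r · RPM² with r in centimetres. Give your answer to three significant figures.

244000 g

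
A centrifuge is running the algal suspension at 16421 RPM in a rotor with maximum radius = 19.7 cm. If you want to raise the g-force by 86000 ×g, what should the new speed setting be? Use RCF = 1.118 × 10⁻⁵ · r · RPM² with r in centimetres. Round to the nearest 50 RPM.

Current RCF = 1.118 × 10⁻⁵ × 19.7 × (16421)² = 1.118 × 10⁻⁵ × 19.7 × 269,649,241 ≈ 59,389.2 × g
Target RCF = 59,389.2 + 86,000 = 145,389.2 × g
N² = 145,389.2 / (22.0246 × 10⁻⁵) = 660,121,864
N ≈ √660,121,864 ≈ 25,692.8

25700 RPM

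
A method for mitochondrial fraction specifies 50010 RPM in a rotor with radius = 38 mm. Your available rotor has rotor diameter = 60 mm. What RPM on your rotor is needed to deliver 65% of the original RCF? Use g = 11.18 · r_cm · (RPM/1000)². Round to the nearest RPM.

≈ 45378 RPM

Original rotor: r = 38 mm = 3.8 cm
RCF_original = 11.18 × 3.8 × (50.01)² = 11.18 × 3.8 × 2,501.0001 ≈ 106,252.5 × g
Target RCF = 0.65 × 106,252.5 ≈ 69,064.1 × g
Your rotor: r = 60 mm / 2 = 30 mm = 3 cm
69,064.1 = 11.18 × 3 × (N/1000)²
(N/1000)² = 69,064.1 / 33.54 = 2059.156
N = 1000 × √2059.156 ≈ 45,377.9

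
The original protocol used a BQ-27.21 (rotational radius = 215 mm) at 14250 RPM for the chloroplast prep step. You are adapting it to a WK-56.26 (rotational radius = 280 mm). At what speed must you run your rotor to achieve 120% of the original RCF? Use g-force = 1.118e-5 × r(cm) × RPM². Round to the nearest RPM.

Original rotor: r = 215 mm = 21.5 cm
RCF_original = 1.118 × 10⁻⁵ × 21.5 × (14250)² = 1.118 × 10⁻⁵ × 21.5 × 203,062,500 ≈ 48,810.1 × g
Target RCF = 1.2 × 48,810.1 ≈ 58,572.1 × g
Your rotor: r = 280 mm = 28.0 cm
58,572.1 = 1.118 × 10⁻⁵ × 28 × N²
N² = 58,572.1 / (31.304 × 10⁻⁵) = 187,107,398
N ≈ √187,107,398 ≈ 13,678.7

≈ 13679 RPM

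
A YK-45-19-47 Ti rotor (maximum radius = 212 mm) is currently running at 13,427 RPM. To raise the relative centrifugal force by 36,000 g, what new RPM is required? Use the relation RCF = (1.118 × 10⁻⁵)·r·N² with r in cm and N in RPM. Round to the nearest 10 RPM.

≈ 18230 RPM

r = 212 mm = 21.2 cm
Current RCF = 1.118 × 10⁻⁵ × 21.2 × (13427)² = 1.118 × 10⁻⁵ × 21.2 × 180,284,329 ≈ 42,730.3 × g
Target RCF = 42,730.3 + 36,000 = 78,730.3 × g
N² = 78,730.3 / (23.7016 × 10⁻⁵) = 332,172,933
N ≈ √332,172,933 ≈ 18,225.6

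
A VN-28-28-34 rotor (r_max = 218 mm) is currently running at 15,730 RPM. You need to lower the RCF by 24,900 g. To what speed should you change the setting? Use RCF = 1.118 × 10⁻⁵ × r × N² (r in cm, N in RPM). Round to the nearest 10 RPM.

r = 218 mm = 21.8 cm
Current RCF = 1.118 × 10⁻⁵ × 21.8 × (15730)² = 1.118 × 10⁻⁵ × 21.8 × 247,432,900 ≈ 60,305.3 × g
Target RCF = 60,305.3 − 24,900 = 35,405.3 × g
N² = 35,405.3 / (24.3724 × 10⁻⁵) = 145,268,008
N ≈ √145,268,008 ≈ 12,052.7

≈ 12050 RPM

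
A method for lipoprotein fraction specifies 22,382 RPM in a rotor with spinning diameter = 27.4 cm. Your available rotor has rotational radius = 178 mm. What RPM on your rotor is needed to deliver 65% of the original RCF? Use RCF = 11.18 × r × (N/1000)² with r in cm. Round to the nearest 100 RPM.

Original rotor: r = 27.4 / 2 = 13.7 cm
RCF_original = 11.18 × 13.7 × (22.382)² = 11.18 × 13.7 × 500.953924 ≈ 76,729.1 × g
Target RCF = 0.65 × 76,729.1 ≈ 49,873.9 × g
Your rotor: r = 178 mm = 17.8 cm
49,873.9 = 11.18 × 17.8 × (N/1000)²
(N/1000)² = 49,873.9 / 199.004 = 250.6176
N = 1000 × √250.6176 ≈ 15,830.9

≈ 15800 RPM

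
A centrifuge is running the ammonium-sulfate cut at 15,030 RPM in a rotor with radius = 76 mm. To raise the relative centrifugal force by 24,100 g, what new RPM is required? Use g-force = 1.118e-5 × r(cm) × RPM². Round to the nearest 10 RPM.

r = 76 mm = 7.6 cm
Current RCF = 1.118 × 10⁻⁵ × 7.6 × (15030)² = 1.118 × 10⁻⁵ × 7.6 × 225,900,900 ≈ 19,194.3 × g
Target RCF = 19,194.3 + 24,100 = 43,294.3 × g
N² = 43,294.3 / (8.4968 × 10⁻⁵) = 509,536,531
N ≈ √509,536,531 ≈ 22,572.9

N₂ ≈ 22570 RPM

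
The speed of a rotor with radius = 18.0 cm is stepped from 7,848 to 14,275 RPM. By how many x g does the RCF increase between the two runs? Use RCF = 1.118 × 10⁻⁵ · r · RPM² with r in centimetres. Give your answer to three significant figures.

28600 x g

RCF₁ = 1.118 × 10⁻⁵ × 18 × (7848)² = 1.118 × 10⁻⁵ × 18 × 61,591,104 ≈ 12,394.6 × g
RCF₂ = 1.118 × 10⁻⁵ × 18 × (14275)² = 1.118 × 10⁻⁵ × 18 × 203,775,625 ≈ 41,007.8 × g
Increase = 41,007.8 − 12,394.6 = 28,613.2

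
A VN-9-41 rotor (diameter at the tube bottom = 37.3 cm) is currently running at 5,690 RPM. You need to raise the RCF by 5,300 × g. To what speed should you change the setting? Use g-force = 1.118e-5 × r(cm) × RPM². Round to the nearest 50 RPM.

≈ 7600 RPM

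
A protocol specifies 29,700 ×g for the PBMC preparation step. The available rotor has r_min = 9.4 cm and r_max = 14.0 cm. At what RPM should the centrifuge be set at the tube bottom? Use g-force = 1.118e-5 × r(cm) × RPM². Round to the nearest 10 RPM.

≈ 13780 RPM

Use r_max = 14.0 cm.
29,700 = 1.118 × 10⁻⁵ × 14 × N²
N² = 29,700 / (15.652 × 10⁻⁵) = 189,752,108
N ≈ √189,752,108 ≈ 13,775.1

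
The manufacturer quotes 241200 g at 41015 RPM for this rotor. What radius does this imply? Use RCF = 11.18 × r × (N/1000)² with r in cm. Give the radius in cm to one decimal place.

RCF = 11.18 × r × (N/1000)²
241200 = 11.18 × r × (41.015)²
r = 241200 / (11.18 × 1682.230225) = 241200 / 18807.33 ≈ 12.825 cm

≈ 12.8 cm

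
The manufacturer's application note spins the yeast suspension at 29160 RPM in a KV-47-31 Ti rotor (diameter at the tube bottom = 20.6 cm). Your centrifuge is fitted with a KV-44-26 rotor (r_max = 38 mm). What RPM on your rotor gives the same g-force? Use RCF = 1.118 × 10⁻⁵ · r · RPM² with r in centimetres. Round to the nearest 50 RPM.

Original rotor: r = 20.6 / 2 = 10.3 cm
RCF = 1.118 × 10⁻⁵ × r × N²
RCF_original = 1.118 × 10⁻⁵ × 10.3 × (29160)² = 1.118 × 10⁻⁵ × 10.3 × 850,305,600 ≈ 97,916.1 × g
Your rotor: r = 38 mm = 3.8 cm
97,916.1 = 1.118 × 10⁻⁵ × 3.8 × N²
N² = 97,916.1 / (4.2484 × 10⁻⁵) = 2,304,775,916
N ≈ √2,304,775,916 ≈ 48,008.1

48000 RPM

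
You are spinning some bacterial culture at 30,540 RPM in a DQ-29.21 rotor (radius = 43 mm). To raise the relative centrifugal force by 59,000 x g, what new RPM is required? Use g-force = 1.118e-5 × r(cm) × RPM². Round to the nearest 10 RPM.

N₂ ≈ 46480 RPM

r = 43 mm = 4.3 cm
Current RCF = 1.118 × 10⁻⁵ × 4.3 × (30540)² = 1.118 × 10⁻⁵ × 4.3 × 932,691,600 ≈ 44,838.2 × g
Target RCF = 44,838.2 + 59,000 = 103,838.2 × g
N² = 103,838.2 / (4.8074 × 10⁻⁵) = 2,159,965,886
N ≈ √2,159,965,886 ≈ 46,475.4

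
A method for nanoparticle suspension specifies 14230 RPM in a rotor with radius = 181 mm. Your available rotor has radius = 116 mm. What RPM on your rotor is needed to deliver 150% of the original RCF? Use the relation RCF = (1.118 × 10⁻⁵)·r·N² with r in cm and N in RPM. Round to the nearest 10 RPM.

Original rotor: r = 181 mm = 18.1 cm
RCF = 1.118 × 10⁻⁵ × r × N²
RCF_original = 1.118 × 10⁻⁵ × 18.1 × (14230)² = 1.118 × 10⁻⁵ × 18.1 × 202,492,900 ≈ 40,976.1 × g
Target RCF = 1.5 × 40,976.1 ≈ 61,464.1 × g
Your rotor: r = 116 mm = 11.6 cm
61,464.1 = 1.118 × 10⁻⁵ × 11.6 × N²
N² = 61,464.1 / (12.9688 × 10⁻⁵) = 473,938,221
N ≈ √473,938,221 ≈ 21,770.1

21770 RPM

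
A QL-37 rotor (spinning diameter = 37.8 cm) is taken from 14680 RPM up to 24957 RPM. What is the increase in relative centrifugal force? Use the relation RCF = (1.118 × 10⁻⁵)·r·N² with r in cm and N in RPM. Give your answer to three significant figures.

≈ 86100 × g

r = 37.8 / 2 = 18.9 cm
RCF₁ = 1.118 × 10⁻⁵ × 18.9 × (14680)² = 1.118 × 10⁻⁵ × 18.9 × 215,502,400 ≈ 45,536.1 × g
RCF₂ = 1.118 × 10⁻⁵ × 18.9 × (24957)² = 1.118 × 10⁻⁵ × 18.9 × 622,851,849 ≈ 131,609.8 × g
Increase = 131,609.8 − 45,536.1 = 86,073.7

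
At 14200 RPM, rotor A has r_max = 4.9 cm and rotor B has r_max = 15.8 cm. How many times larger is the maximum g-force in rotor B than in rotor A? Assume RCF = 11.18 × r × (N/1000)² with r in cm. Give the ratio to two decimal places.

At fixed N, RCF ∝ r, so RCF_B/RCF_A = r_B/r_A = 15.8 / 4.9 = 3.2245.

3.22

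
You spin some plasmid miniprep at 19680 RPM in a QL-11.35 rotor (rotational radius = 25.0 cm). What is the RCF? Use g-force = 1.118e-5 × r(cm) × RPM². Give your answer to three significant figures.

RCF = 1.118 × 10⁻⁵ × 25 × (19680)² = 1.118 × 10⁻⁵ × 25 × 387,302,400 ≈ 108,251 × g

≈ 108000 ×g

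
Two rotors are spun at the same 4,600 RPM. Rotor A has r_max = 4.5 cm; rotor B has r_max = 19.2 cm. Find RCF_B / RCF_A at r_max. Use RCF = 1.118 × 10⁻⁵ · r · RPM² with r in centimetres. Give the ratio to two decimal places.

At fixed N, RCF ∝ r, so RCF_B/RCF_A = r_B/r_A = 19.2 / 4.5 = 4.2667.

4.27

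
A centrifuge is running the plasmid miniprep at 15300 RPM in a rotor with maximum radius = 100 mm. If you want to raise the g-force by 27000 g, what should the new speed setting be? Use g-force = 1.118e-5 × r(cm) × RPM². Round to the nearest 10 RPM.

r = 100 mm = 10.0 cm
Current RCF = 1.118 × 10⁻⁵ × 10 × (15300)² = 1.118 × 10⁻⁵ × 10 × 234,090,000 ≈ 26,171.3 × g
Target RCF = 26,171.3 + 27,000 = 53,171.3 × g
N² = 53,171.3 / (11.18 × 10⁻⁵) = 475,593,023
N ≈ √475,593,023 ≈ 21,808.1

N₂ ≈ 21810 RPM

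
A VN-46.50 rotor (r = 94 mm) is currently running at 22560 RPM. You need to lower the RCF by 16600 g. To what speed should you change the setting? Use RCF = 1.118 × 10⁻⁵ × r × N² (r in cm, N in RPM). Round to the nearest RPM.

18735 RPM

r = 94 mm = 9.4 cm
Current RCF = 1.118 × 10⁻⁵ × 9.4 × (22560)² = 1.118 × 10⁻⁵ × 9.4 × 508,953,600 ≈ 53,487 × g
Target RCF = 53,487 − 16,600 = 36,887 × g
N² = 36,887 / (10.5092 × 10⁻⁵) = 350,997,221
N ≈ √350,997,221 ≈ 18,734.9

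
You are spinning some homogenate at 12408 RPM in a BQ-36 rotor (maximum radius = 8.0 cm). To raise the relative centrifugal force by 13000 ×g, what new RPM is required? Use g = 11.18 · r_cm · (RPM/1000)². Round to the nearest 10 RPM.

N₂ ≈ 17300 RPM

Current RCF = 11.18 × 8 × (12.408)² = 11.18 × 8 × 153.958464 ≈ 13,770 × g
Target RCF = 13,770 + 13,000 = 26,770 × g
(N/1000)² = 26,770 / 89.44 = 299.3068
N = 1000 × √299.3068 ≈ 17,300.5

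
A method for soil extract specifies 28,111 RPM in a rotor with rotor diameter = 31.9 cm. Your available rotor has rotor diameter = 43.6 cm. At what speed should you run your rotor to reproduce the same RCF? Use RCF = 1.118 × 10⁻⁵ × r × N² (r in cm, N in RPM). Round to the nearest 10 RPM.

≈ 24050 RPM

Original rotor: r = 31.9 / 2 = 15.95 cm
RCF = 1.118 × 10⁻⁵ × r × N²
RCF_original = 1.118 × 10⁻⁵ × 15.95 × (28111)² = 1.118 × 10⁻⁵ × 15.95 × 790,228,321 ≈ 140,914.3 × g
Your rotor: r = 43.6 / 2 = 21.8 cm
140,914.3 = 1.118 × 10⁻⁵ × 21.8 × N²
N² = 140,914.3 / (24.3724 × 10⁻⁵) = 578,171,620
N ≈ √578,171,620 ≈ 24,045.2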